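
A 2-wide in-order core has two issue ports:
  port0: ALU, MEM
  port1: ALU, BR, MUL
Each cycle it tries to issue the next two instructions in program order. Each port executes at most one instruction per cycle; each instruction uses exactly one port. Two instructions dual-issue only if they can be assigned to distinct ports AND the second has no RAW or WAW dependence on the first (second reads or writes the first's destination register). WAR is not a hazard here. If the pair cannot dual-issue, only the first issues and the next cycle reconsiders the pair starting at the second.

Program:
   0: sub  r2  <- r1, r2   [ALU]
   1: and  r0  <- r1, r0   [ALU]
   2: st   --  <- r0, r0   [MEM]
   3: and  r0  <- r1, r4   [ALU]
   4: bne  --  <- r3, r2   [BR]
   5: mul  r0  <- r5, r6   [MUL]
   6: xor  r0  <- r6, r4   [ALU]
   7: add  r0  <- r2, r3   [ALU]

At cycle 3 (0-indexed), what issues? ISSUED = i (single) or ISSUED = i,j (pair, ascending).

t=0 i0+i1:sub.ALU;and.ALU ; pair
t=1 i2+i3:st.MEM;and.ALU ; pair
t=2 i4:bne.BR ; no-port BR/MUL
t=3 i5:mul.MUL ; WAW r0
t=4 i6:xor.ALU ; WAW r0
t=5 i7:add.ALU ; tail

ISSUED = 5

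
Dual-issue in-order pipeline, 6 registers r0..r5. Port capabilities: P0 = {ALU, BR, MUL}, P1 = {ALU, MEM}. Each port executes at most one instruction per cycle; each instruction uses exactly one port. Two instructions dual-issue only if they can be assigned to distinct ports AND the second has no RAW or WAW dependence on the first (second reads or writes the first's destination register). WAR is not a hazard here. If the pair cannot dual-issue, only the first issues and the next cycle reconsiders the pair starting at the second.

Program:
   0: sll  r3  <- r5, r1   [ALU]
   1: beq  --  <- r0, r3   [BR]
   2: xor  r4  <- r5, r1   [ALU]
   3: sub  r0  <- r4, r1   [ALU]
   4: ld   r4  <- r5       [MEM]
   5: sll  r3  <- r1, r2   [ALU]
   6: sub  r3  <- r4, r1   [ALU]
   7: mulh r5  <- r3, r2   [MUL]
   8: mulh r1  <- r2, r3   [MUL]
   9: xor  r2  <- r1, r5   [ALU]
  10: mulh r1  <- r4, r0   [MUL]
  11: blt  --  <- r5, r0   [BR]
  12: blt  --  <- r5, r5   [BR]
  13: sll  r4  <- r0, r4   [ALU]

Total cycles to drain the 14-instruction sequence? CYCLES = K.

[0] i0  sll  -- RAW r3
[1] i1+i2  beq/xor  -- dual
[2] i3+i4  sub/ld  -- dual
[3] i5  sll  -- WAW r3
[4] i6  sub  -- RAW r3
[5] i7  mulh  -- no-port MUL/MUL
[6] i8  mulh  -- RAW r1
[7] i9+i10  xor/mulh  -- dual
[8] i11  blt  -- no-port BR/BR
[9] i12+i13  blt/sll  -- dual

CYCLES = 10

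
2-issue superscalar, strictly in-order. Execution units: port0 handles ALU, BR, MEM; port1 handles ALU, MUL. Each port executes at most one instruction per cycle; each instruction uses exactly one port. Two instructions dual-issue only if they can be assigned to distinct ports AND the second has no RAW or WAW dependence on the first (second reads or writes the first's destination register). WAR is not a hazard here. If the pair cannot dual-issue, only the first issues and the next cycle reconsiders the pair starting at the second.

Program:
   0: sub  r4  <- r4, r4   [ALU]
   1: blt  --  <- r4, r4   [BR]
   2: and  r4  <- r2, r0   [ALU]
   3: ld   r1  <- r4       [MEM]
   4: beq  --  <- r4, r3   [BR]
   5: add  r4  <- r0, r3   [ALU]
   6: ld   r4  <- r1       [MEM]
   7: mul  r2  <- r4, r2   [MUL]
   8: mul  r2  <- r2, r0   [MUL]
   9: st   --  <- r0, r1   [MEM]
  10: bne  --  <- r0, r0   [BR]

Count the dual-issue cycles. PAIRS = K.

  cy0 -> i0 (sub.ALU) RAW r4
  cy1 -> i1+i2 (blt.BR/and.ALU) dual
  cy2 -> i3 (ld.MEM) no-port MEM/BR
  cy3 -> i4+i5 (beq.BR/add.ALU) dual
  cy4 -> i6 (ld.MEM) RAW r4
  cy5 -> i7 (mul.MUL) no-port MUL/MUL
  cy6 -> i8+i9 (mul.MUL/st.MEM) dual
  cy7 -> i10 (bne.BR) tail

PAIRS = 3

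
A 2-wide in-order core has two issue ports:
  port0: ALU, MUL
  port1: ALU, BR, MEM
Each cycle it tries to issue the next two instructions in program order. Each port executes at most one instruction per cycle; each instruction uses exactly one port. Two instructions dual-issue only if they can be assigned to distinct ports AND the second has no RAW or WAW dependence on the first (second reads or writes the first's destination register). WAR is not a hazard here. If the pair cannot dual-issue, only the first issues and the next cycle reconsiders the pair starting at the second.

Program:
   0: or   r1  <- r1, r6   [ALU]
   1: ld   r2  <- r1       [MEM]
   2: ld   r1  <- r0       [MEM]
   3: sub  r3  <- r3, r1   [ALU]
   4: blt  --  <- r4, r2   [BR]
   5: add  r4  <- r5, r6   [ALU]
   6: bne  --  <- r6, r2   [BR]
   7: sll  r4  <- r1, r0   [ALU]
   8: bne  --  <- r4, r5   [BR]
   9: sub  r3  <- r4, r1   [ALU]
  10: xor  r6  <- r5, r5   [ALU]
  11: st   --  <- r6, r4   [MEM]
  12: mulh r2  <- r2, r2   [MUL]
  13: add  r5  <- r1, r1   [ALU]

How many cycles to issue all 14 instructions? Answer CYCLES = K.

  cy0 -> i0 (or) RAW r1
  cy1 -> i1 (ld) no-port MEM/MEM
  cy2 -> i2 (ld) RAW r1
  cy3 -> i3/i4 (sub/blt) 2-wide
  cy4 -> i5/i6 (add/bne) 2-wide
  cy5 -> i7 (sll) RAW r4
  cy6 -> i8/i9 (bne/sub) 2-wide
  cy7 -> i10 (xor) RAW r6
  cy8 -> i11/i12 (st/mulh) 2-wide
  cy9 -> i13 (add) tail

CYCLES = 10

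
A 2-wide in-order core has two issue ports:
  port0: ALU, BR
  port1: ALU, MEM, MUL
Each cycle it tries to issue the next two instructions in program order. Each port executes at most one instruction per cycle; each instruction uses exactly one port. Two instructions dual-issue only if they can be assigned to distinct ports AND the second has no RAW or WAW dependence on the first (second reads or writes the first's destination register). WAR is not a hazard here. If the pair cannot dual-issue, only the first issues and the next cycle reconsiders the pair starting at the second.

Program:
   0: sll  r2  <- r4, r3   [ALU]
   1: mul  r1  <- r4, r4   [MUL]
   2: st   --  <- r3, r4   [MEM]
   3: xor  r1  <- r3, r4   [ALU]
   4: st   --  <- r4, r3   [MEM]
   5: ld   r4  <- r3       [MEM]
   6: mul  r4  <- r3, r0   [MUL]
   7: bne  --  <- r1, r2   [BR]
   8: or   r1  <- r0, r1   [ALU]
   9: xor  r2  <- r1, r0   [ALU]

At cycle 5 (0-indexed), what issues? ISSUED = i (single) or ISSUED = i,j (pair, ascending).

ISSUED = 8

t=0 i0,i1:sll;mul ; dual
t=1 i2,i3:st;xor ; dual
t=2 i4:st ; no-port MEM/MEM
t=3 i5:ld ; no-port MEM/MUL
t=4 i6,i7:mul;bne ; dual
t=5 i8:or ; RAW r1
t=6 i9:xor ; tail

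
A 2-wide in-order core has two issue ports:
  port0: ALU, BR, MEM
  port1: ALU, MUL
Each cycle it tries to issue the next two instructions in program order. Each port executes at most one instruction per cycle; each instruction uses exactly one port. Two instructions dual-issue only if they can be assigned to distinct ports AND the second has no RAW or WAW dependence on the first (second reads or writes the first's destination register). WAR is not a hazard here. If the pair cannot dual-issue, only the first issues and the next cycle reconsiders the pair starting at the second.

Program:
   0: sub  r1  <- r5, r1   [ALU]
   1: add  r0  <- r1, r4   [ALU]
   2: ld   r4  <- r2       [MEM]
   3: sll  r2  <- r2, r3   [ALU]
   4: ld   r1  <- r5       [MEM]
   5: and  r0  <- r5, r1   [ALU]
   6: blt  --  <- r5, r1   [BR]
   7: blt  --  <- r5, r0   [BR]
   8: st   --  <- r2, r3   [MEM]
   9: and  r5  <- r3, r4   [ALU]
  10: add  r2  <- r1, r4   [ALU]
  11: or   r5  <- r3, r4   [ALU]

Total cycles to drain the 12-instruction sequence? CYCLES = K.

CYCLES = 7

c0: i0 sub  RAW r1
c1: i1&i2 add;ld  dual
c2: i3&i4 sll;ld  dual
c3: i5&i6 and;blt  dual
c4: i7 blt  no-port BR/MEM
c5: i8&i9 st;and  dual
c6: i10&i11 add;or  dual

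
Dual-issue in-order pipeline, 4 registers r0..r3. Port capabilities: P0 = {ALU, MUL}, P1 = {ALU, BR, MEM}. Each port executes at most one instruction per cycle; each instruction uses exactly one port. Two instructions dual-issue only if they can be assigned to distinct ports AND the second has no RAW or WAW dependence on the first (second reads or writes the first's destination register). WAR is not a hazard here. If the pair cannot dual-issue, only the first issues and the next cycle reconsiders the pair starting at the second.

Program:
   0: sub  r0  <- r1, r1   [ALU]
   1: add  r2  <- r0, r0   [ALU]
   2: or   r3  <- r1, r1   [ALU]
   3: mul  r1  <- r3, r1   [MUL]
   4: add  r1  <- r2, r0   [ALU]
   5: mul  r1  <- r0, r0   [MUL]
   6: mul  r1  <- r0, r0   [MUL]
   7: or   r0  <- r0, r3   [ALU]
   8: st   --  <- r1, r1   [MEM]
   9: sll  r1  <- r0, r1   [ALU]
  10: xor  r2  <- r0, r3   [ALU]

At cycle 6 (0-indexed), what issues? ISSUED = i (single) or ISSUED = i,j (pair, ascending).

0. sub @i0  | RAW r0
1. add;or @i1/i2  | dual
2. mul @i3  | WAW r1
3. add @i4  | WAW r1
4. mul @i5  | no-port MUL/MUL
5. mul;or @i6/i7  | dual
6. st;sll @i8/i9  | dual
7. xor @i10  | tail

ISSUED = 8,9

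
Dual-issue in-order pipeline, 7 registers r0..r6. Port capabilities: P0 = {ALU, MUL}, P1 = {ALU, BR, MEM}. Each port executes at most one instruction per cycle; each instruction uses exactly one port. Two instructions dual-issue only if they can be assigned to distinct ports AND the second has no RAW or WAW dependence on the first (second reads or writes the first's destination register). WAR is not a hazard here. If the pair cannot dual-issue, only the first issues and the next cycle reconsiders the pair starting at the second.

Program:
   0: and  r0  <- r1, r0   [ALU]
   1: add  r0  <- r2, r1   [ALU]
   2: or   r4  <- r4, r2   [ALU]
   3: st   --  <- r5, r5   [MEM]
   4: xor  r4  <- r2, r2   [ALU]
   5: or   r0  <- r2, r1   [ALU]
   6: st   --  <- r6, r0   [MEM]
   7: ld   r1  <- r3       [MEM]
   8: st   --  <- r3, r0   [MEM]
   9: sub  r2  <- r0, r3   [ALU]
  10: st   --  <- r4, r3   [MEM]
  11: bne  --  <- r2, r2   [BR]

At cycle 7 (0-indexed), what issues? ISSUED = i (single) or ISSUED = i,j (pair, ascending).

#0 head=0: and i0 WAW r0
#1 head=1: add+or i1,i2 pair
#2 head=3: st+xor i3,i4 pair
#3 head=5: or i5 RAW r0
#4 head=6: st i6 no-port MEM/MEM
#5 head=7: ld i7 no-port MEM/MEM
#6 head=8: st+sub i8,i9 pair
#7 head=10: st i10 no-port MEM/BR
#8 head=11: bne i11 tail

ISSUED = 10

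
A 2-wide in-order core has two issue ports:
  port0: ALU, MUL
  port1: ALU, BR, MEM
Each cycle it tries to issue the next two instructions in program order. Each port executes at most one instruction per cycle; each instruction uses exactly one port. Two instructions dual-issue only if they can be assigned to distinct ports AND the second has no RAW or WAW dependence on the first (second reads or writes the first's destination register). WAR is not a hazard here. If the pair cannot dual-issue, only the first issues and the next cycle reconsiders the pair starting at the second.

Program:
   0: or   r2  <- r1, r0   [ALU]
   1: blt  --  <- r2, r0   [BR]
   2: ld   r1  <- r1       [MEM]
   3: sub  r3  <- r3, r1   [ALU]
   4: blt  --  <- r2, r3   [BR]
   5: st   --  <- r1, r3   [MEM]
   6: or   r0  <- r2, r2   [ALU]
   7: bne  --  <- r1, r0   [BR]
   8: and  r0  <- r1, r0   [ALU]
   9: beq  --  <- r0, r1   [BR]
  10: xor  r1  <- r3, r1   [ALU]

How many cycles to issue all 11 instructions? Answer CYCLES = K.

c0: i0 or  RAW r2
c1: i1 blt  no-port BR/MEM
c2: i2 ld  RAW r1
c3: i3 sub  RAW r3
c4: i4 blt  no-port BR/MEM
c5: i5&i6 st or  2-wide
c6: i7&i8 bne and  2-wide
c7: i9&i10 beq xor  2-wide

CYCLES = 8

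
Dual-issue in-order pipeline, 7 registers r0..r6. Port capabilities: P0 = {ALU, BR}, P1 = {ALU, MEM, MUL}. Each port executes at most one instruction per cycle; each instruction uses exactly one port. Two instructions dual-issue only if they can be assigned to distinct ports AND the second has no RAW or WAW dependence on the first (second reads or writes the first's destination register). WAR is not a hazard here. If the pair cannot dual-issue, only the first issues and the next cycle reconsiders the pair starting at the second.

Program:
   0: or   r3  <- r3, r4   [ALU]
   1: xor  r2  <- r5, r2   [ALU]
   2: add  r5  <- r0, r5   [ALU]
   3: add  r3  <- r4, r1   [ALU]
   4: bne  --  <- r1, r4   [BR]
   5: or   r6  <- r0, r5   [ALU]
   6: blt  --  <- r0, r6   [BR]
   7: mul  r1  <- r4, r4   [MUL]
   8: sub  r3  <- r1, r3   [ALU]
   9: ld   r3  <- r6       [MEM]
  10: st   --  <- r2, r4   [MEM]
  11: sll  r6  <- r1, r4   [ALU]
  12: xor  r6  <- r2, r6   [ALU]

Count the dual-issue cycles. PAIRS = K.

t=0 i0&i1:or xor ; 2-wide
t=1 i2&i3:add add ; 2-wide
t=2 i4&i5:bne or ; 2-wide
t=3 i6&i7:blt mul ; 2-wide
t=4 i8:sub ; WAW r3
t=5 i9:ld ; no-port MEM/MEM
t=6 i10&i11:st sll ; 2-wide
t=7 i12:xor ; tail

PAIRS = 5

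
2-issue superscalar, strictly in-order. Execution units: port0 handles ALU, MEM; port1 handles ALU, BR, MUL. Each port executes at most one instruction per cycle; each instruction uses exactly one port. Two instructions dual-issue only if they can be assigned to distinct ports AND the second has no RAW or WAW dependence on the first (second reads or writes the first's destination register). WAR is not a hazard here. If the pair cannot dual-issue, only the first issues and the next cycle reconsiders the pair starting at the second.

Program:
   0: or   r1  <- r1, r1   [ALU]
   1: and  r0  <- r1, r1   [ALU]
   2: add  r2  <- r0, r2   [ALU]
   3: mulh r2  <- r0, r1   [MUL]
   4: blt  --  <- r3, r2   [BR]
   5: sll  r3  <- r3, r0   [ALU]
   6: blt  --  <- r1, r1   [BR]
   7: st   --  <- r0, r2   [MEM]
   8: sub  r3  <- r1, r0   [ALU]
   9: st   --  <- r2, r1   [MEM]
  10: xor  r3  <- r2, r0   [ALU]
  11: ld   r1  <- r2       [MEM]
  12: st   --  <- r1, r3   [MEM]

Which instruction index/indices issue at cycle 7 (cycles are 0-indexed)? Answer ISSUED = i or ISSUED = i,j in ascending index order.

ISSUED = 10,11

c0: i0 or.ALU  RAW r1
c1: i1 and.ALU  RAW r0
c2: i2 add.ALU  WAW r2
c3: i3 mulh.MUL  no-port MUL/BR
c4: i4,i5 blt.BR;sll.ALU  pair
c5: i6,i7 blt.BR;st.MEM  pair
c6: i8,i9 sub.ALU;st.MEM  pair
c7: i10,i11 xor.ALU;ld.MEM  pair
c8: i12 st.MEM  tail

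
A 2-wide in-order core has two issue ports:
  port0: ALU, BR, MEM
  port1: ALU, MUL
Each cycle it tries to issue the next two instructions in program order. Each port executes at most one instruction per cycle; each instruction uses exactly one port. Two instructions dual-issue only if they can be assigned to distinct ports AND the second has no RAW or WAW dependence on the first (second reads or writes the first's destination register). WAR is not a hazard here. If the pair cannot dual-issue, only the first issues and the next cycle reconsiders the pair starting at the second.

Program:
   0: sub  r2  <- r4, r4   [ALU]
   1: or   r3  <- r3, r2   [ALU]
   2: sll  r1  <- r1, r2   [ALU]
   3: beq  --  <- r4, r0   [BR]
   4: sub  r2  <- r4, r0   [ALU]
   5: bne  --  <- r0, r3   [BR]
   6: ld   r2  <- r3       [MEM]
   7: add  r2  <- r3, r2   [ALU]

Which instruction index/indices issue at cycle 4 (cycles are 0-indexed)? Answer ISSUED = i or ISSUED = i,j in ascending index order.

#0 head=0: sub i0 RAW r2
#1 head=1: or sll i1,i2 pair
#2 head=3: beq sub i3,i4 pair
#3 head=5: bne i5 no-port BR/MEM
#4 head=6: ld i6 RAW+WAW r2
#5 head=7: add i7 tail

ISSUED = 6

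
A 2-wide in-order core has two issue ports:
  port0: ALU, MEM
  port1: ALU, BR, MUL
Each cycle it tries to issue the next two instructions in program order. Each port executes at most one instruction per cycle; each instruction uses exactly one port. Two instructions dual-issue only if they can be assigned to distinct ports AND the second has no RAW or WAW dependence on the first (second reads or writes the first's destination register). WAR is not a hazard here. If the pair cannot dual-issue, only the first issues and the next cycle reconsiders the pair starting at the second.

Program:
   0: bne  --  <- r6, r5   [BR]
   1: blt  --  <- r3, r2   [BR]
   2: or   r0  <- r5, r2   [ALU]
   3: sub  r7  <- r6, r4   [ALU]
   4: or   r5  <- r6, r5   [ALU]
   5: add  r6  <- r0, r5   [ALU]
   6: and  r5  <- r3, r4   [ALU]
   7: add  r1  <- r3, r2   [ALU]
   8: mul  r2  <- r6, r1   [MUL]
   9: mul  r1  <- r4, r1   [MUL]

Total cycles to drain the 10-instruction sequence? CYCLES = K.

CYCLES = 7

c0: i0 bne.BR  no-port BR/BR
c1: i1+i2 blt.BR or.ALU  2-wide
c2: i3+i4 sub.ALU or.ALU  2-wide
c3: i5+i6 add.ALU and.ALU  2-wide
c4: i7 add.ALU  RAW r1
c5: i8 mul.MUL  no-port MUL/MUL
c6: i9 mul.MUL  tail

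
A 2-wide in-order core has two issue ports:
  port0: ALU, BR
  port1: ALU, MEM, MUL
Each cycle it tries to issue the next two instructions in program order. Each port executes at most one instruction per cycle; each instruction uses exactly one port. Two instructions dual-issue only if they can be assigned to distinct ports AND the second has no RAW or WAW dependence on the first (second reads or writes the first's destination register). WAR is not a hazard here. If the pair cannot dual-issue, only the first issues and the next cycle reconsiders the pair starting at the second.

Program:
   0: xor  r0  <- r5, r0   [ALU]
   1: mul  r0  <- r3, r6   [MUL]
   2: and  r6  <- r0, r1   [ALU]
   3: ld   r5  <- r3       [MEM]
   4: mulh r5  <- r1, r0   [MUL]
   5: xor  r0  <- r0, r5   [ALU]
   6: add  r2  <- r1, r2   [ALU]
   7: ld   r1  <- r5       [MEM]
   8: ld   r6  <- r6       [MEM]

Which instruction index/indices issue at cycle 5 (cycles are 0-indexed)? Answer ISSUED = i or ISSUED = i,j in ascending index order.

c0: i0 xor  WAW r0
c1: i1 mul  RAW r0
c2: i2,i3 and/ld  2-wide
c3: i4 mulh  RAW r5
c4: i5,i6 xor/add  2-wide
c5: i7 ld  no-port MEM/MEM
c6: i8 ld  tail

ISSUED = 7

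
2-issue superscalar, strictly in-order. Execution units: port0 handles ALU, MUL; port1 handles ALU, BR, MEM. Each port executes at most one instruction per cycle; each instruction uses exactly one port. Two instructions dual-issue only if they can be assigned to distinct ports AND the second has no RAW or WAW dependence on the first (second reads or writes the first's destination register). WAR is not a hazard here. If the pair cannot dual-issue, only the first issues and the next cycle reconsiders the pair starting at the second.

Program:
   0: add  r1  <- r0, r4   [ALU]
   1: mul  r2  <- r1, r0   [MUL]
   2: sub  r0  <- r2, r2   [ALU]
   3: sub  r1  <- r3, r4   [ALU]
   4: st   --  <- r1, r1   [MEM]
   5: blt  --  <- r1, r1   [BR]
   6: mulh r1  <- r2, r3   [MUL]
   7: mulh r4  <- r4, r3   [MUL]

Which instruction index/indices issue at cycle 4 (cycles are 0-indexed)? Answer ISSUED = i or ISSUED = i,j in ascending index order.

ISSUED = 5,6

[0] i0  add.ALU  -- RAW r1
[1] i1  mul.MUL  -- RAW r2
[2] i2+i3  sub.ALU sub.ALU  -- pair
[3] i4  st.MEM  -- no-port MEM/BR
[4] i5+i6  blt.BR mulh.MUL  -- pair
[5] i7  mulh.MUL  -- tail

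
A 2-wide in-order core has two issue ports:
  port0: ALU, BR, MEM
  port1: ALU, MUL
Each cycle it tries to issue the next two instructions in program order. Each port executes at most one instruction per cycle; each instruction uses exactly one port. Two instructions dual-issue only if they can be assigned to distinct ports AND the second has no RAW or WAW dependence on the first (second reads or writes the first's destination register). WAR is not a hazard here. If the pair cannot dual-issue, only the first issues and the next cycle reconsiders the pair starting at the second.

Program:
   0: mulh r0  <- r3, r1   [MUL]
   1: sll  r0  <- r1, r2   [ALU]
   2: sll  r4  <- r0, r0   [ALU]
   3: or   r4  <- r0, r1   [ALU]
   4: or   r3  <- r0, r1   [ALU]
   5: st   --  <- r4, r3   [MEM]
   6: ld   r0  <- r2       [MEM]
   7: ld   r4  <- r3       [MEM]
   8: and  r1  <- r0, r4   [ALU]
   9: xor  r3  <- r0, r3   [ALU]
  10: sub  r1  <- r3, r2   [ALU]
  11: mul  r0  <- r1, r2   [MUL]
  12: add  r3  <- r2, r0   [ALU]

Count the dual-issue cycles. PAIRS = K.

PAIRS = 2

c0: i0 mulh.MUL  WAW r0
c1: i1 sll.ALU  RAW r0
c2: i2 sll.ALU  WAW r4
c3: i3&i4 or.ALU+or.ALU  pair
c4: i5 st.MEM  no-port MEM/MEM
c5: i6 ld.MEM  no-port MEM/MEM
c6: i7 ld.MEM  RAW r4
c7: i8&i9 and.ALU+xor.ALU  pair
c8: i10 sub.ALU  RAW r1
c9: i11 mul.MUL  RAW r0
c10: i12 add.ALU  tail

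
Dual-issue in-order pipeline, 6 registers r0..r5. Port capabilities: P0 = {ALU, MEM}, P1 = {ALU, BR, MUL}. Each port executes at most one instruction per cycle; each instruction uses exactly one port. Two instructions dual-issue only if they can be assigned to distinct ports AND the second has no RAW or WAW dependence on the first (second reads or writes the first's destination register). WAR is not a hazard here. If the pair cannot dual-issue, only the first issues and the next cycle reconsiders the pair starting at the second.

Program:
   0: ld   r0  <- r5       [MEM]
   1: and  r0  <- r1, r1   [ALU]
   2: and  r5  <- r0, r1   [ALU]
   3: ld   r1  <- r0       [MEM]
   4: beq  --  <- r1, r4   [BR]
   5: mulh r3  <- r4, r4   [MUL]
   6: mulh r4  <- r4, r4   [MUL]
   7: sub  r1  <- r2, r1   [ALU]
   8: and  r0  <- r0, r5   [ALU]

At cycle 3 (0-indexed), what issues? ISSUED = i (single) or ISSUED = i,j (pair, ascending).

ISSUED = 4

t=0 i0:ld.MEM ; WAW r0
t=1 i1:and.ALU ; RAW r0
t=2 i2&i3:and.ALU;ld.MEM ; pair
t=3 i4:beq.BR ; no-port BR/MUL
t=4 i5:mulh.MUL ; no-port MUL/MUL
t=5 i6&i7:mulh.MUL;sub.ALU ; pair
t=6 i8:and.ALU ; tail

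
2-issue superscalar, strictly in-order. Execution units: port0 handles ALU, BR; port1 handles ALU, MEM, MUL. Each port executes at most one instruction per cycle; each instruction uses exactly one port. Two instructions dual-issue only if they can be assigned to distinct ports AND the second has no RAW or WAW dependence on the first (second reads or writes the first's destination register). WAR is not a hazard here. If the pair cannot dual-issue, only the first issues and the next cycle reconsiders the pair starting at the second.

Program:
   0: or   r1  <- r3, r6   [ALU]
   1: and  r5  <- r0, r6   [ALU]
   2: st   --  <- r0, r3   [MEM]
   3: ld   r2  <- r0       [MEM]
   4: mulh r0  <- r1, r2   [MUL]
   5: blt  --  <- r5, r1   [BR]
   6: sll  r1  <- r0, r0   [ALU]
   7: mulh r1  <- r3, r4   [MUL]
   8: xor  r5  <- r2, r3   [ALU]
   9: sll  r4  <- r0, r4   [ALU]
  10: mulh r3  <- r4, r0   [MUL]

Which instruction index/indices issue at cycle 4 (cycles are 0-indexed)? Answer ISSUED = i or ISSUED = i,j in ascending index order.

ISSUED = 6

#0 head=0: or.ALU+and.ALU i0+i1 dual
#1 head=2: st.MEM i2 no-port MEM/MEM
#2 head=3: ld.MEM i3 no-port MEM/MUL
#3 head=4: mulh.MUL+blt.BR i4+i5 dual
#4 head=6: sll.ALU i6 WAW r1
#5 head=7: mulh.MUL+xor.ALU i7+i8 dual
#6 head=9: sll.ALU i9 RAW r4
#7 head=10: mulh.MUL i10 tail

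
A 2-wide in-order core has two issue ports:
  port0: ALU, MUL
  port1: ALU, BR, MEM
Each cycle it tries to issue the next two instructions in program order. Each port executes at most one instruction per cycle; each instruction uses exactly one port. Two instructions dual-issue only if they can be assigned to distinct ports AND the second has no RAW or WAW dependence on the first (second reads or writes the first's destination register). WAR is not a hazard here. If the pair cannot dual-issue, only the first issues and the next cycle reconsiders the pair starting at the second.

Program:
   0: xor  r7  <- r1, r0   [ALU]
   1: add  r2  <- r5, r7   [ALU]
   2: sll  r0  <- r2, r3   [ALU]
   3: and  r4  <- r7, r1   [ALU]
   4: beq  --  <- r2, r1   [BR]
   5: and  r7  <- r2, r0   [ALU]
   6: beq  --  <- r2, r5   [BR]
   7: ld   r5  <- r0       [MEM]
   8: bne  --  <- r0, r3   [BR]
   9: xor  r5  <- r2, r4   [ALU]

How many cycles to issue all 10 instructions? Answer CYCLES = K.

CYCLES = 7

#0 head=0: xor i0 RAW r7
#1 head=1: add i1 RAW r2
#2 head=2: sll/and i2&i3 2-wide
#3 head=4: beq/and i4&i5 2-wide
#4 head=6: beq i6 no-port BR/MEM
#5 head=7: ld i7 no-port MEM/BR
#6 head=8: bne/xor i8&i9 2-wide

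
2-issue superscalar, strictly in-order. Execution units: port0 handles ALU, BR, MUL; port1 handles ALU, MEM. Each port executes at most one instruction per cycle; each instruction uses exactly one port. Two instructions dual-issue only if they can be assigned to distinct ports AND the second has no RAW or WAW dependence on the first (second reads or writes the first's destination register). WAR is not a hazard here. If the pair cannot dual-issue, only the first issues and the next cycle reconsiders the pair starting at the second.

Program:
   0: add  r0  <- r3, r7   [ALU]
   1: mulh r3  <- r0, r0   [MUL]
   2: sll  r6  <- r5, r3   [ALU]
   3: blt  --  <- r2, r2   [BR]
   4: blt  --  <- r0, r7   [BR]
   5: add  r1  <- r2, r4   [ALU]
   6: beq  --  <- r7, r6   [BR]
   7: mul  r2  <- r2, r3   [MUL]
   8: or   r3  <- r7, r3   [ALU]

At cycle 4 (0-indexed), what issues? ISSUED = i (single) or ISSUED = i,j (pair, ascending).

t=0 i0:add ; RAW r0
t=1 i1:mulh ; RAW r3
t=2 i2&i3:sll+blt ; 2-wide
t=3 i4&i5:blt+add ; 2-wide
t=4 i6:beq ; no-port BR/MUL
t=5 i7&i8:mul+or ; 2-wide

ISSUED = 6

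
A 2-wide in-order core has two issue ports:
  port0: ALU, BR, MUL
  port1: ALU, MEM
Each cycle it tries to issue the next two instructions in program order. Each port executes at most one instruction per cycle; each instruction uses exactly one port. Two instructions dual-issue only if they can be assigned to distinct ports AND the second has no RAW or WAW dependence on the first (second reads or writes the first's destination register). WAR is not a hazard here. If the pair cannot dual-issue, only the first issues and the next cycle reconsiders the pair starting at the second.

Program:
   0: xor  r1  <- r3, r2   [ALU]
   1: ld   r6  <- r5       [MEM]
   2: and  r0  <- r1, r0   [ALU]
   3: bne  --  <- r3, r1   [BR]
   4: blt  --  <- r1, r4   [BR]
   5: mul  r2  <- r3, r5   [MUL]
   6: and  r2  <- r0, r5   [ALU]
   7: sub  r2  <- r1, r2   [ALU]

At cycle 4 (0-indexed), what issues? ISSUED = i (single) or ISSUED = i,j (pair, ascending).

  cy0 -> i0,i1 (xor.ALU;ld.MEM) 2-wide
  cy1 -> i2,i3 (and.ALU;bne.BR) 2-wide
  cy2 -> i4 (blt.BR) no-port BR/MUL
  cy3 -> i5 (mul.MUL) WAW r2
  cy4 -> i6 (and.ALU) RAW+WAW r2
  cy5 -> i7 (sub.ALU) tail

ISSUED = 6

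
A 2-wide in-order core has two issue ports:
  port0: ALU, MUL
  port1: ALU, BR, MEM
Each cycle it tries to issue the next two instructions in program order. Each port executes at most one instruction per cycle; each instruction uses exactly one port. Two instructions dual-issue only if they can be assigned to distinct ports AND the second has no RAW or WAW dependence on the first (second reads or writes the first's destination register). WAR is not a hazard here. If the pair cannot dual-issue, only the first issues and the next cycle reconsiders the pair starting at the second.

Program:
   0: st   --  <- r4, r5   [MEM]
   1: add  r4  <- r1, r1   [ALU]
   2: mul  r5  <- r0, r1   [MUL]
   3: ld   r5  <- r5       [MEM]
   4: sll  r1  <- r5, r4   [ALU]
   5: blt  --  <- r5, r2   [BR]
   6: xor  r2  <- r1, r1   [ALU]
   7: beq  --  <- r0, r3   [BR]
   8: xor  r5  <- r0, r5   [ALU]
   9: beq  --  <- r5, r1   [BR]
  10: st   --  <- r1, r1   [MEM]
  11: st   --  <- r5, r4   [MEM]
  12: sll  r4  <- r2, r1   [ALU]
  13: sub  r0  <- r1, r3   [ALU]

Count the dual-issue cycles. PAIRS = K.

0. st.MEM;add.ALU @i0/i1  | 2-wide
1. mul.MUL @i2  | RAW+WAW r5
2. ld.MEM @i3  | RAW r5
3. sll.ALU;blt.BR @i4/i5  | 2-wide
4. xor.ALU;beq.BR @i6/i7  | 2-wide
5. xor.ALU @i8  | RAW r5
6. beq.BR @i9  | no-port BR/MEM
7. st.MEM @i10  | no-port MEM/MEM
8. st.MEM;sll.ALU @i11/i12  | 2-wide
9. sub.ALU @i13  | tail

PAIRS = 4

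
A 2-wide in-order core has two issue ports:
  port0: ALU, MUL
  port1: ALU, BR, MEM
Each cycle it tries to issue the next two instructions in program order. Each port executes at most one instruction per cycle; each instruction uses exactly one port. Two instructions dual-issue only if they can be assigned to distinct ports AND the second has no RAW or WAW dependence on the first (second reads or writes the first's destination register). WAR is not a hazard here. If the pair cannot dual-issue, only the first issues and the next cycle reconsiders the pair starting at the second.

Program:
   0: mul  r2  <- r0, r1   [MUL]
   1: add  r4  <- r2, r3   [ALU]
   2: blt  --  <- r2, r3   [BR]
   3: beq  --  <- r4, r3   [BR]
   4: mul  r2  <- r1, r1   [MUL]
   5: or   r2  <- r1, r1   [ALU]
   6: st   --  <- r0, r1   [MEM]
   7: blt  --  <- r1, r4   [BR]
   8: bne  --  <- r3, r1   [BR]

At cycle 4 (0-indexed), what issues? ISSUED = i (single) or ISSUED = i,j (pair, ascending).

ISSUED = 7

#0 head=0: mul.MUL i0 RAW r2
#1 head=1: add.ALU+blt.BR i1/i2 2-wide
#2 head=3: beq.BR+mul.MUL i3/i4 2-wide
#3 head=5: or.ALU+st.MEM i5/i6 2-wide
#4 head=7: blt.BR i7 no-port BR/BR
#5 head=8: bne.BR i8 tail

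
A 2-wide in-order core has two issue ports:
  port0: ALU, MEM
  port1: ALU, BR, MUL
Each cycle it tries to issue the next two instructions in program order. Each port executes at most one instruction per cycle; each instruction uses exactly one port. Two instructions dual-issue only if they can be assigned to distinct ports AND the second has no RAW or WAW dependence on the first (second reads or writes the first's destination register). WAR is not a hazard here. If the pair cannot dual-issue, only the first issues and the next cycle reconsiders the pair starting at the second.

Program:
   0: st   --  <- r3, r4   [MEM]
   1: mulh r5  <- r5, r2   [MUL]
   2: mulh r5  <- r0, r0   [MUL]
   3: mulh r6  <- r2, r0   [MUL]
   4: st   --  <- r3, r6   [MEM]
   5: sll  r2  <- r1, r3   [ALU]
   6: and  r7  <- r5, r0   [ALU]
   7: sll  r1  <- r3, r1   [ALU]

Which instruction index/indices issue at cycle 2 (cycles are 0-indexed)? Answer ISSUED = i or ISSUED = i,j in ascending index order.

ISSUED = 3

0. st.MEM/mulh.MUL @i0,i1  | pair
1. mulh.MUL @i2  | no-port MUL/MUL
2. mulh.MUL @i3  | RAW r6
3. st.MEM/sll.ALU @i4,i5  | pair
4. and.ALU/sll.ALU @i6,i7  | pair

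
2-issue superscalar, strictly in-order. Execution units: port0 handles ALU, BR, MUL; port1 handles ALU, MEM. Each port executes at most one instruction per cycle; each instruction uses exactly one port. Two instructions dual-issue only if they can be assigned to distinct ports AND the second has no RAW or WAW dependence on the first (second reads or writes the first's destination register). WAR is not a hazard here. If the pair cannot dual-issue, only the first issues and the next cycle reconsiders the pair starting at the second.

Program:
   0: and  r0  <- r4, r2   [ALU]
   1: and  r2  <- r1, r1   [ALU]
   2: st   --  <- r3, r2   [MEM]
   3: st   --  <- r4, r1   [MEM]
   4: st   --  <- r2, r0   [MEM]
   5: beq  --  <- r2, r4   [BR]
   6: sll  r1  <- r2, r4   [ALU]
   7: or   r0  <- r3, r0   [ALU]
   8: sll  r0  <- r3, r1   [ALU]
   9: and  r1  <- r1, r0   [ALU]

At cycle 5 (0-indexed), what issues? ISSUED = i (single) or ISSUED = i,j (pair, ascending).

c0: i0/i1 and and  pair
c1: i2 st  no-port MEM/MEM
c2: i3 st  no-port MEM/MEM
c3: i4/i5 st beq  pair
c4: i6/i7 sll or  pair
c5: i8 sll  RAW r0
c6: i9 and  tail

ISSUED = 8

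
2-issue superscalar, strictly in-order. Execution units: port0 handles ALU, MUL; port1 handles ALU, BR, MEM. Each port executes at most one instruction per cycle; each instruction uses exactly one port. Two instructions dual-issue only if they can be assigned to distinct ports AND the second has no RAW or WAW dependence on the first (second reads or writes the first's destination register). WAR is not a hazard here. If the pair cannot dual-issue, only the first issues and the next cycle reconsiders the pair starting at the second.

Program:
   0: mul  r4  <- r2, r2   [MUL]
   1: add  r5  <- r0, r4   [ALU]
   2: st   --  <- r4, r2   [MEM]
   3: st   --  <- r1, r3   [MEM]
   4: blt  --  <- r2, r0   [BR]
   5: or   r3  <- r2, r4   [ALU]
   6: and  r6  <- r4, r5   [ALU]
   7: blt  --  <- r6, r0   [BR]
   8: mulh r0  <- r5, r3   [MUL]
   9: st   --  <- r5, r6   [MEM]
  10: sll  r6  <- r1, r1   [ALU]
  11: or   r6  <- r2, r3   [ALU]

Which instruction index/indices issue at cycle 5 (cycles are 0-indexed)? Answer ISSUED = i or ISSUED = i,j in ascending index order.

ISSUED = 7,8

  cy0 -> i0 (mul.MUL) RAW r4
  cy1 -> i1+i2 (add.ALU;st.MEM) pair
  cy2 -> i3 (st.MEM) no-port MEM/BR
  cy3 -> i4+i5 (blt.BR;or.ALU) pair
  cy4 -> i6 (and.ALU) RAW r6
  cy5 -> i7+i8 (blt.BR;mulh.MUL) pair
  cy6 -> i9+i10 (st.MEM;sll.ALU) pair
  cy7 -> i11 (or.ALU) tail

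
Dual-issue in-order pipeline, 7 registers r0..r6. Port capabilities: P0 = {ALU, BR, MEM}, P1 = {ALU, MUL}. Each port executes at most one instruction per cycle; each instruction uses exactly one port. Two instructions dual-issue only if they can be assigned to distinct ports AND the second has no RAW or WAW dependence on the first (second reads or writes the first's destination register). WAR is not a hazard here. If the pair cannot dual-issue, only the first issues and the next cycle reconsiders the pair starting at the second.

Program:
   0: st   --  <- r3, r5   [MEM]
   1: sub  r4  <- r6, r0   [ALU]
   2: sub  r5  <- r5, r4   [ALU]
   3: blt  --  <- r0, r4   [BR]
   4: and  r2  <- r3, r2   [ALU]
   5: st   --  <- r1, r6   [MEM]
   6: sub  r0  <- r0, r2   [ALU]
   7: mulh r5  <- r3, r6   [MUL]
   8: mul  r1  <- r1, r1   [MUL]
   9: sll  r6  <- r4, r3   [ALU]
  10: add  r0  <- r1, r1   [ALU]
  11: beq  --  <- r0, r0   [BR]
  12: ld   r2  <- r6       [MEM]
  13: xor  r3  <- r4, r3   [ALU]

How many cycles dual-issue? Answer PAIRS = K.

#0 head=0: st;sub i0/i1 2-wide
#1 head=2: sub;blt i2/i3 2-wide
#2 head=4: and;st i4/i5 2-wide
#3 head=6: sub;mulh i6/i7 2-wide
#4 head=8: mul;sll i8/i9 2-wide
#5 head=10: add i10 RAW r0
#6 head=11: beq i11 no-port BR/MEM
#7 head=12: ld;xor i12/i13 2-wide

PAIRS = 6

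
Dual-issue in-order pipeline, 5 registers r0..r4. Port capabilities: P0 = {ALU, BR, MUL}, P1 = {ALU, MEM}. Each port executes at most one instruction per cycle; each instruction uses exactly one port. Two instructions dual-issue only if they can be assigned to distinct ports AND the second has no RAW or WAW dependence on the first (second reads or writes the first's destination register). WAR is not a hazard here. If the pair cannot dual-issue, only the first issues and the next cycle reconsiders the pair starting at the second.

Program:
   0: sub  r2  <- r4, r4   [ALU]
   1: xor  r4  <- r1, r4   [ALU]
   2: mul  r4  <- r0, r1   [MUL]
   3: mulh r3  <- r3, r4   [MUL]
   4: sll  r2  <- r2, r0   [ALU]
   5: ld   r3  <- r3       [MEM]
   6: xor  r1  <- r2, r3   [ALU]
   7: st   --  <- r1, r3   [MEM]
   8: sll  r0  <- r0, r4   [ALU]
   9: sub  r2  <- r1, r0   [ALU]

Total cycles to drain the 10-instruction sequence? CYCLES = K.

[0] i0,i1  sub+xor  -- 2-wide
[1] i2  mul  -- no-port MUL/MUL
[2] i3,i4  mulh+sll  -- 2-wide
[3] i5  ld  -- RAW r3
[4] i6  xor  -- RAW r1
[5] i7,i8  st+sll  -- 2-wide
[6] i9  sub  -- tail

CYCLES = 7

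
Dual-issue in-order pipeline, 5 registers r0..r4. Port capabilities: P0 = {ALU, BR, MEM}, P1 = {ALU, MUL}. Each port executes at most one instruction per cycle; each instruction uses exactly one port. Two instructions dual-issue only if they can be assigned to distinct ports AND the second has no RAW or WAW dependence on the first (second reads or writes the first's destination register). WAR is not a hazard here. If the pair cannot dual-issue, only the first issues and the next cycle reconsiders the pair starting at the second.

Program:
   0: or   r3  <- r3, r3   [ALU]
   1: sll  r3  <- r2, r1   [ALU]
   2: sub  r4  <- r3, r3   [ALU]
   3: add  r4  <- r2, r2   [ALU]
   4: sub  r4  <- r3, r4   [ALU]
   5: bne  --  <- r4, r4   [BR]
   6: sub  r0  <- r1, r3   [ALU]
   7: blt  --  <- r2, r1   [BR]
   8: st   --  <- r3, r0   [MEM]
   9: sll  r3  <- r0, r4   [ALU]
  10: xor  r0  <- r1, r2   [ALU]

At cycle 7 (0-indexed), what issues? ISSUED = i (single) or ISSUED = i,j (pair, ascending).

ISSUED = 8,9

#0 head=0: or i0 WAW r3
#1 head=1: sll i1 RAW r3
#2 head=2: sub i2 WAW r4
#3 head=3: add i3 RAW+WAW r4
#4 head=4: sub i4 RAW r4
#5 head=5: bne+sub i5,i6 2-wide
#6 head=7: blt i7 no-port BR/MEM
#7 head=8: st+sll i8,i9 2-wide
#8 head=10: xor i10 tail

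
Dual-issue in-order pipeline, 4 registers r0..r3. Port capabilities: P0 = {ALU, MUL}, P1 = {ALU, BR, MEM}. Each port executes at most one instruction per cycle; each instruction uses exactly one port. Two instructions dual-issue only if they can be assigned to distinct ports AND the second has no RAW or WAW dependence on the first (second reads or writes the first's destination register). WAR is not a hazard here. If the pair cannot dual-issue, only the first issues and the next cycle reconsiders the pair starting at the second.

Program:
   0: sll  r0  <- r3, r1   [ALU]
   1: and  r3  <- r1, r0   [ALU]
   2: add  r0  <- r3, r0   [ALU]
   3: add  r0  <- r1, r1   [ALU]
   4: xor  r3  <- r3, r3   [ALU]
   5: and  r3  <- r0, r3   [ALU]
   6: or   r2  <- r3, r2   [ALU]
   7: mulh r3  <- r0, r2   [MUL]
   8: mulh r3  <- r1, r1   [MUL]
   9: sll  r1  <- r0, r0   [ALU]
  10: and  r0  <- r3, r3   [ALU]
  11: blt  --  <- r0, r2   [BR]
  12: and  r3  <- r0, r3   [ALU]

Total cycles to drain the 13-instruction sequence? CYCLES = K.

CYCLES = 10

0. sll.ALU @i0  | RAW r0
1. and.ALU @i1  | RAW r3
2. add.ALU @i2  | WAW r0
3. add.ALU/xor.ALU @i3/i4  | 2-wide
4. and.ALU @i5  | RAW r3
5. or.ALU @i6  | RAW r2
6. mulh.MUL @i7  | no-port MUL/MUL
7. mulh.MUL/sll.ALU @i8/i9  | 2-wide
8. and.ALU @i10  | RAW r0
9. blt.BR/and.ALU @i11/i12  | 2-wide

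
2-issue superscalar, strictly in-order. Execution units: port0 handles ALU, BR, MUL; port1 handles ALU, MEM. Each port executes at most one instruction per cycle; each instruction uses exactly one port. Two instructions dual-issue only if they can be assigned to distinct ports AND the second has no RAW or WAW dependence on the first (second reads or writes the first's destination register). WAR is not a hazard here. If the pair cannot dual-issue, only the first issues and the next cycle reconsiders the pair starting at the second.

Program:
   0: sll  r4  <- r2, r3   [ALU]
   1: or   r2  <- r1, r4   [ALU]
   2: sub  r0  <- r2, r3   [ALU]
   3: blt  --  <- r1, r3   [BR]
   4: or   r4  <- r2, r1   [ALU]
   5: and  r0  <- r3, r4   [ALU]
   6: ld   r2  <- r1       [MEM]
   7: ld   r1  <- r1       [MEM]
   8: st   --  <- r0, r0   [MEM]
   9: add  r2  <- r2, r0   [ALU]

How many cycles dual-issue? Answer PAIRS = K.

PAIRS = 3

0. sll @i0  | RAW r4
1. or @i1  | RAW r2
2. sub/blt @i2&i3  | 2-wide
3. or @i4  | RAW r4
4. and/ld @i5&i6  | 2-wide
5. ld @i7  | no-port MEM/MEM
6. st/add @i8&i9  | 2-wide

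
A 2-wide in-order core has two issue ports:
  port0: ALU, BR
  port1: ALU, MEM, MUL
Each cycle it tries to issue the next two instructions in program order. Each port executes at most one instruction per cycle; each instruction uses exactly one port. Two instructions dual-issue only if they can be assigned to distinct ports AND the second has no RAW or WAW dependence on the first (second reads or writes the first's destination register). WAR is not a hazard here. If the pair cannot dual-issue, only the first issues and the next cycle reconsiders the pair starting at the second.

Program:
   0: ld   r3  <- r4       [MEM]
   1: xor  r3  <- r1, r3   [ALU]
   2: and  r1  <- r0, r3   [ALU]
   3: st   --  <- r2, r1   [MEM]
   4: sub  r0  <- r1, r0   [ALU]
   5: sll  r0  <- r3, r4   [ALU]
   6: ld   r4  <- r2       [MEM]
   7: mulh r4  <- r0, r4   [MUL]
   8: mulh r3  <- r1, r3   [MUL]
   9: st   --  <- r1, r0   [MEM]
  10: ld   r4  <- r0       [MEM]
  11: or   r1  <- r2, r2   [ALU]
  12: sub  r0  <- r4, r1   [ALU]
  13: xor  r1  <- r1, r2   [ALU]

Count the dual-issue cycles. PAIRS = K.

PAIRS = 4

c0: i0 ld.MEM  RAW+WAW r3
c1: i1 xor.ALU  RAW r3
c2: i2 and.ALU  RAW r1
c3: i3/i4 st.MEM/sub.ALU  pair
c4: i5/i6 sll.ALU/ld.MEM  pair
c5: i7 mulh.MUL  no-port MUL/MUL
c6: i8 mulh.MUL  no-port MUL/MEM
c7: i9 st.MEM  no-port MEM/MEM
c8: i10/i11 ld.MEM/or.ALU  pair
c9: i12/i13 sub.ALU/xor.ALU  pair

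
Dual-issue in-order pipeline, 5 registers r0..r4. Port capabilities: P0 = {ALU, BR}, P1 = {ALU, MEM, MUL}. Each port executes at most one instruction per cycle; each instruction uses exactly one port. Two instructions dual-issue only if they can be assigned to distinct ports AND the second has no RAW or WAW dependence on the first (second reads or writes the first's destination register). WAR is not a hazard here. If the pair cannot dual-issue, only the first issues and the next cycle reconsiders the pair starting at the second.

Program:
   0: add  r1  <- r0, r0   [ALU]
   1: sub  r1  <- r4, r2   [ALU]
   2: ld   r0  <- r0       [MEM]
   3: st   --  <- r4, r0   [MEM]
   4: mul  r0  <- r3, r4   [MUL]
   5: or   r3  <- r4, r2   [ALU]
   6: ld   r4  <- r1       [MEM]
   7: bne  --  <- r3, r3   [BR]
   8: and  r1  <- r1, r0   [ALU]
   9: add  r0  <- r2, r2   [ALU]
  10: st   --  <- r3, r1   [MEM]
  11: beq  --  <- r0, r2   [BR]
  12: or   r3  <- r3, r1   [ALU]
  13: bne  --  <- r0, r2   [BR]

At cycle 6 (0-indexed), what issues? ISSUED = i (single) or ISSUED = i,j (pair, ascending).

ISSUED = 10,11

[0] i0  add  -- WAW r1
[1] i1/i2  sub+ld  -- 2-wide
[2] i3  st  -- no-port MEM/MUL
[3] i4/i5  mul+or  -- 2-wide
[4] i6/i7  ld+bne  -- 2-wide
[5] i8/i9  and+add  -- 2-wide
[6] i10/i11  st+beq  -- 2-wide
[7] i12/i13  or+bne  -- 2-wide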